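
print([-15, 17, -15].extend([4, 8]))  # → None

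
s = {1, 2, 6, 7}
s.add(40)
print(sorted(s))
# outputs [1, 2, 6, 7, 40]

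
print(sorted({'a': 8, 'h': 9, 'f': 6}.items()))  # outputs [('a', 8), ('f', 6), ('h', 9)]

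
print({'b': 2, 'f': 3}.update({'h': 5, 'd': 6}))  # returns None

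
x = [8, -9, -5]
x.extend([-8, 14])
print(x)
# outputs [8, -9, -5, -8, 14]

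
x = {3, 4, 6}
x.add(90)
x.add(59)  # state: {3, 4, 6, 59, 90}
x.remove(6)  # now {3, 4, 59, 90}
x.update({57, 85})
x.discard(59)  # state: {3, 4, 57, 85, 90}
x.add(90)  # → {3, 4, 57, 85, 90}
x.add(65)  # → {3, 4, 57, 65, 85, 90}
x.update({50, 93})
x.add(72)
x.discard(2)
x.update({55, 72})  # {3, 4, 50, 55, 57, 65, 72, 85, 90, 93}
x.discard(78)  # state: {3, 4, 50, 55, 57, 65, 72, 85, 90, 93}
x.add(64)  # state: {3, 4, 50, 55, 57, 64, 65, 72, 85, 90, 93}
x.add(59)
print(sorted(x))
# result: [3, 4, 50, 55, 57, 59, 64, 65, 72, 85, 90, 93]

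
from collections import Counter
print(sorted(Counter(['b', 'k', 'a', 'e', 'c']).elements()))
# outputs ['a', 'b', 'c', 'e', 'k']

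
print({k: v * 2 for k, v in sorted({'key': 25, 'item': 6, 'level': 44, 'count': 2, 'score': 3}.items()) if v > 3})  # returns {'item': 12, 'key': 50, 'level': 88}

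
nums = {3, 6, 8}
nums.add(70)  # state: {3, 6, 8, 70}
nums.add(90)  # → {3, 6, 8, 70, 90}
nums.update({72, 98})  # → {3, 6, 8, 70, 72, 90, 98}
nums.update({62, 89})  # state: {3, 6, 8, 62, 70, 72, 89, 90, 98}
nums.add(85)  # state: {3, 6, 8, 62, 70, 72, 85, 89, 90, 98}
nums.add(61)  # {3, 6, 8, 61, 62, 70, 72, 85, 89, 90, 98}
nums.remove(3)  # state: {6, 8, 61, 62, 70, 72, 85, 89, 90, 98}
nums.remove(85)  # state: {6, 8, 61, 62, 70, 72, 89, 90, 98}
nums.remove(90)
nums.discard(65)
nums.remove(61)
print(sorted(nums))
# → [6, 8, 62, 70, 72, 89, 98]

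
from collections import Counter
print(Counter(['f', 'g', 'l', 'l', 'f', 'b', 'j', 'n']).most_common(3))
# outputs [('f', 2), ('l', 2), ('g', 1)]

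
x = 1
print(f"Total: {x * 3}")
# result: Total: 3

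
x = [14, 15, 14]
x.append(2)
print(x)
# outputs [14, 15, 14, 2]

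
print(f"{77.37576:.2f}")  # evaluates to 77.38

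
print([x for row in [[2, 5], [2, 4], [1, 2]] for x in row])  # [2, 5, 2, 4, 1, 2]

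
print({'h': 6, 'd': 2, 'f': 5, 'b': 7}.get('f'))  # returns 5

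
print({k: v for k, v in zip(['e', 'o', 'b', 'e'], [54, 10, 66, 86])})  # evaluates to {'e': 86, 'o': 10, 'b': 66}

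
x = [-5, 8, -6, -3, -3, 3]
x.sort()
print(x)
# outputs [-6, -5, -3, -3, 3, 8]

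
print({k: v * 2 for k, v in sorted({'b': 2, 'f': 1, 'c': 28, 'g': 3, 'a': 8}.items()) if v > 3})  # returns {'a': 16, 'c': 56}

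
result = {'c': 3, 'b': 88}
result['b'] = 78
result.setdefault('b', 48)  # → 78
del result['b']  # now {'c': 3}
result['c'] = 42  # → {'c': 42}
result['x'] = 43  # {'c': 42, 'x': 43}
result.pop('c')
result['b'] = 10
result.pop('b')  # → 10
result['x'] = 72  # {'x': 72}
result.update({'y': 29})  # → {'x': 72, 'y': 29}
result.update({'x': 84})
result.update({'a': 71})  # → {'x': 84, 'y': 29, 'a': 71}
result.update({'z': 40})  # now {'x': 84, 'y': 29, 'a': 71, 'z': 40}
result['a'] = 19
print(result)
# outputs {'x': 84, 'y': 29, 'a': 19, 'z': 40}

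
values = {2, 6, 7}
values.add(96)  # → {2, 6, 7, 96}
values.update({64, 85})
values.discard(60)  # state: {2, 6, 7, 64, 85, 96}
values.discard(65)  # {2, 6, 7, 64, 85, 96}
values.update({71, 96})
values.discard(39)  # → {2, 6, 7, 64, 71, 85, 96}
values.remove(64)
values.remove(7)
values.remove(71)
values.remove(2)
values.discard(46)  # {6, 85, 96}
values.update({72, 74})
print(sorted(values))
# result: [6, 72, 74, 85, 96]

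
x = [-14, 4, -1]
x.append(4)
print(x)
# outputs [-14, 4, -1, 4]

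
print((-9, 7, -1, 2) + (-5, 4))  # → (-9, 7, -1, 2, -5, 4)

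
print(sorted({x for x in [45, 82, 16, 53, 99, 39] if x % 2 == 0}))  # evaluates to [16, 82]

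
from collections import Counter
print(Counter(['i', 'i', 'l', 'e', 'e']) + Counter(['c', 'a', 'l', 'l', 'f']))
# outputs Counter({'l': 3, 'i': 2, 'e': 2, 'c': 1, 'a': 1, 'f': 1})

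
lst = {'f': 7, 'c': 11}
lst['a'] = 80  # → {'f': 7, 'c': 11, 'a': 80}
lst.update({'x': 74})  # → {'f': 7, 'c': 11, 'a': 80, 'x': 74}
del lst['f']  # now {'c': 11, 'a': 80, 'x': 74}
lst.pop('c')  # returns 11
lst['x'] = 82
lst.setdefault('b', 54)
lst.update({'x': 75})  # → {'a': 80, 'x': 75, 'b': 54}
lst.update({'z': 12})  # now {'a': 80, 'x': 75, 'b': 54, 'z': 12}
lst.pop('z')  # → 12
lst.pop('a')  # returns 80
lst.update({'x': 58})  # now {'x': 58, 'b': 54}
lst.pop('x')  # 58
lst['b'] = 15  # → {'b': 15}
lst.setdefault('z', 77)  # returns 77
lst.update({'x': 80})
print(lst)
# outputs {'b': 15, 'z': 77, 'x': 80}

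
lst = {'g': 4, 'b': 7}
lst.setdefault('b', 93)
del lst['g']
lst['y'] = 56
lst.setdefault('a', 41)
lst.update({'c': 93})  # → {'b': 7, 'y': 56, 'a': 41, 'c': 93}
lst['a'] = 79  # {'b': 7, 'y': 56, 'a': 79, 'c': 93}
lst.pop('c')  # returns 93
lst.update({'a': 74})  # {'b': 7, 'y': 56, 'a': 74}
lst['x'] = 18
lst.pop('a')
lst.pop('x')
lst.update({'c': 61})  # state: {'b': 7, 'y': 56, 'c': 61}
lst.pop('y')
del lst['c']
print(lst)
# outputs {'b': 7}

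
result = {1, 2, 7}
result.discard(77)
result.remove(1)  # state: {2, 7}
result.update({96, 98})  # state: {2, 7, 96, 98}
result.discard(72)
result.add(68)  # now {2, 7, 68, 96, 98}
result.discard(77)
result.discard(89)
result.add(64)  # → {2, 7, 64, 68, 96, 98}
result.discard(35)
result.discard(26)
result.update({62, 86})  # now {2, 7, 62, 64, 68, 86, 96, 98}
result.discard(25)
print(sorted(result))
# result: [2, 7, 62, 64, 68, 86, 96, 98]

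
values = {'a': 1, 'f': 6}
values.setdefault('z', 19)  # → 19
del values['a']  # {'f': 6, 'z': 19}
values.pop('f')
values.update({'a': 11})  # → {'z': 19, 'a': 11}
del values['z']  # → {'a': 11}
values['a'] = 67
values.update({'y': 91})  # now {'a': 67, 'y': 91}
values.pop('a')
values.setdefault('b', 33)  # 33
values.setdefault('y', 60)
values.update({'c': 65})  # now {'y': 91, 'b': 33, 'c': 65}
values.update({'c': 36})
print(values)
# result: {'y': 91, 'b': 33, 'c': 36}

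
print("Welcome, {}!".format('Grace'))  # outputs Welcome, Grace!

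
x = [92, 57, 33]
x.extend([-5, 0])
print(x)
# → [92, 57, 33, -5, 0]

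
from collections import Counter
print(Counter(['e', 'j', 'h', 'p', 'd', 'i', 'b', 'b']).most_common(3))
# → [('b', 2), ('e', 1), ('j', 1)]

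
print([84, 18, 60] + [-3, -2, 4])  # [84, 18, 60, -3, -2, 4]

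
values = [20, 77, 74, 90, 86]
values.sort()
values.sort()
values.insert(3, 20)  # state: [20, 74, 77, 20, 86, 90]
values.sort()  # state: [20, 20, 74, 77, 86, 90]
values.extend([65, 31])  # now [20, 20, 74, 77, 86, 90, 65, 31]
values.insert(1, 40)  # [20, 40, 20, 74, 77, 86, 90, 65, 31]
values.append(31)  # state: [20, 40, 20, 74, 77, 86, 90, 65, 31, 31]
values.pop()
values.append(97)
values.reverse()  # [97, 31, 65, 90, 86, 77, 74, 20, 40, 20]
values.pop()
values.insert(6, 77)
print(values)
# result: [97, 31, 65, 90, 86, 77, 77, 74, 20, 40]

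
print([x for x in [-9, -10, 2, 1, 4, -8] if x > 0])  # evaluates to [2, 1, 4]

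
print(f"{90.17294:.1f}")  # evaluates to 90.2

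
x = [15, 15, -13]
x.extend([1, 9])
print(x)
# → [15, 15, -13, 1, 9]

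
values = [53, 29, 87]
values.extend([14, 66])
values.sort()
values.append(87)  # [14, 29, 53, 66, 87, 87]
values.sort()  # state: [14, 29, 53, 66, 87, 87]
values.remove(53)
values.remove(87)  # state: [14, 29, 66, 87]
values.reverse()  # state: [87, 66, 29, 14]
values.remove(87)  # [66, 29, 14]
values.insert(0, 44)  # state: [44, 66, 29, 14]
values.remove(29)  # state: [44, 66, 14]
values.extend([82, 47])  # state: [44, 66, 14, 82, 47]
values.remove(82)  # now [44, 66, 14, 47]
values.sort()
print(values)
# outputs [14, 44, 47, 66]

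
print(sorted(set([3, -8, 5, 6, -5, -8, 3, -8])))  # [-8, -5, 3, 5, 6]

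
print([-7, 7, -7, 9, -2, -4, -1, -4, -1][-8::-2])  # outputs [7]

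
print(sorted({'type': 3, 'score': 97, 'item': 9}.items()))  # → [('item', 9), ('score', 97), ('type', 3)]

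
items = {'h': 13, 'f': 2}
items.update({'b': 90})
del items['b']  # {'h': 13, 'f': 2}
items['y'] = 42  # {'h': 13, 'f': 2, 'y': 42}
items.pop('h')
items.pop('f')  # 2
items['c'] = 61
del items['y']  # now {'c': 61}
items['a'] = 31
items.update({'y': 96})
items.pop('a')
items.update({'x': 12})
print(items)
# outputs {'c': 61, 'y': 96, 'x': 12}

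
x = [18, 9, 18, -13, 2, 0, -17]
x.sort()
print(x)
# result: [-17, -13, 0, 2, 9, 18, 18]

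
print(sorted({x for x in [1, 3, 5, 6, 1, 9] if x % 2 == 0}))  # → [6]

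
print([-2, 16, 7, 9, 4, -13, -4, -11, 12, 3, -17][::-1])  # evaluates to [-17, 3, 12, -11, -4, -13, 4, 9, 7, 16, -2]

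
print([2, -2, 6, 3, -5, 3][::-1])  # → [3, -5, 3, 6, -2, 2]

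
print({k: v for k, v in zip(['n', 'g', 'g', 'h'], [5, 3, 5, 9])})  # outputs {'n': 5, 'g': 5, 'h': 9}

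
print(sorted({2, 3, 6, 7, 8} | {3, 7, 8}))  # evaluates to [2, 3, 6, 7, 8]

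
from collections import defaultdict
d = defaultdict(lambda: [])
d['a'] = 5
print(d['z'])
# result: []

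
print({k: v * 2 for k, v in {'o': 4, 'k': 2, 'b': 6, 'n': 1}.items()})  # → {'o': 8, 'k': 4, 'b': 12, 'n': 2}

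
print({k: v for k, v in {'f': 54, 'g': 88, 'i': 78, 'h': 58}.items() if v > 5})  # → {'f': 54, 'g': 88, 'i': 78, 'h': 58}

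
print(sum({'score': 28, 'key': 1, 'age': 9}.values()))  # 38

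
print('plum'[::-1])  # mulp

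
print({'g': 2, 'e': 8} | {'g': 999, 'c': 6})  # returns {'g': 999, 'e': 8, 'c': 6}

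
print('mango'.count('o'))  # 1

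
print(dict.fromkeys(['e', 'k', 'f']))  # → {'e': None, 'k': None, 'f': None}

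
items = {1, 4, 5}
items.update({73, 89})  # {1, 4, 5, 73, 89}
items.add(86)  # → {1, 4, 5, 73, 86, 89}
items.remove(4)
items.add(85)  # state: {1, 5, 73, 85, 86, 89}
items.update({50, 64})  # {1, 5, 50, 64, 73, 85, 86, 89}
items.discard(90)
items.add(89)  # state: {1, 5, 50, 64, 73, 85, 86, 89}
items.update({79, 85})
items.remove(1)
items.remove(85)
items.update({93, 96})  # {5, 50, 64, 73, 79, 86, 89, 93, 96}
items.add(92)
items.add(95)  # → {5, 50, 64, 73, 79, 86, 89, 92, 93, 95, 96}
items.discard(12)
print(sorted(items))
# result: [5, 50, 64, 73, 79, 86, 89, 92, 93, 95, 96]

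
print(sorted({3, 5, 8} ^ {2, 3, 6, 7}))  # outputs [2, 5, 6, 7, 8]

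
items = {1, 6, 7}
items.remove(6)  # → {1, 7}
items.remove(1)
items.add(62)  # {7, 62}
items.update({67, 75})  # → {7, 62, 67, 75}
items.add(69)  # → {7, 62, 67, 69, 75}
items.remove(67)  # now {7, 62, 69, 75}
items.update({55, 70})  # {7, 55, 62, 69, 70, 75}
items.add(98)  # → {7, 55, 62, 69, 70, 75, 98}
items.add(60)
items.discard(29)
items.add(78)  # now {7, 55, 60, 62, 69, 70, 75, 78, 98}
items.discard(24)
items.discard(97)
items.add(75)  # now {7, 55, 60, 62, 69, 70, 75, 78, 98}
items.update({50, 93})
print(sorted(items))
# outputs [7, 50, 55, 60, 62, 69, 70, 75, 78, 93, 98]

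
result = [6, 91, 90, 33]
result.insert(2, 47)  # [6, 91, 47, 90, 33]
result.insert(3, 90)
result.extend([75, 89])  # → [6, 91, 47, 90, 90, 33, 75, 89]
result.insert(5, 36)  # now [6, 91, 47, 90, 90, 36, 33, 75, 89]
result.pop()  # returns 89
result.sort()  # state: [6, 33, 36, 47, 75, 90, 90, 91]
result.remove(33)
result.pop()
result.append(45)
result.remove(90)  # [6, 36, 47, 75, 90, 45]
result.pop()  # 45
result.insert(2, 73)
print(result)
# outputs [6, 36, 73, 47, 75, 90]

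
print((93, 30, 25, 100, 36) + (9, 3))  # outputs (93, 30, 25, 100, 36, 9, 3)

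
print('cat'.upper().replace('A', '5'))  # C5T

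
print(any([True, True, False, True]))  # True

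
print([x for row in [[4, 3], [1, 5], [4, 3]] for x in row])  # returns [4, 3, 1, 5, 4, 3]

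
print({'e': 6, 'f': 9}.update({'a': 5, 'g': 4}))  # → None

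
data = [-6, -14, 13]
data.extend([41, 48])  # [-6, -14, 13, 41, 48]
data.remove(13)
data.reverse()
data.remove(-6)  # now [48, 41, -14]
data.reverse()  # [-14, 41, 48]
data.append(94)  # [-14, 41, 48, 94]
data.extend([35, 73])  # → [-14, 41, 48, 94, 35, 73]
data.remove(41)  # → [-14, 48, 94, 35, 73]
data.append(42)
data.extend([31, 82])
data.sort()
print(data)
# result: [-14, 31, 35, 42, 48, 73, 82, 94]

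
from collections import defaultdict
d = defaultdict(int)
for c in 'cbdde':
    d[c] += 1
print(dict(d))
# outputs {'c': 1, 'b': 1, 'd': 2, 'e': 1}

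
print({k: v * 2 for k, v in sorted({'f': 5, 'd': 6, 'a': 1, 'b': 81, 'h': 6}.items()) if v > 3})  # {'b': 162, 'd': 12, 'f': 10, 'h': 12}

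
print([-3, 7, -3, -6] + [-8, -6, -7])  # [-3, 7, -3, -6, -8, -6, -7]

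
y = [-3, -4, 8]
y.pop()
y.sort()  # [-4, -3]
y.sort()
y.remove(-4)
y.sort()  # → [-3]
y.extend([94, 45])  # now [-3, 94, 45]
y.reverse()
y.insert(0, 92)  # [92, 45, 94, -3]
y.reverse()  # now [-3, 94, 45, 92]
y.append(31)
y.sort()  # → [-3, 31, 45, 92, 94]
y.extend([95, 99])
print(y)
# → [-3, 31, 45, 92, 94, 95, 99]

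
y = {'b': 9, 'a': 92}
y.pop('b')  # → 9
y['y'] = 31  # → {'a': 92, 'y': 31}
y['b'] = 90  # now {'a': 92, 'y': 31, 'b': 90}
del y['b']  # {'a': 92, 'y': 31}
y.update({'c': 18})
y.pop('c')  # 18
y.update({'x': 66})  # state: {'a': 92, 'y': 31, 'x': 66}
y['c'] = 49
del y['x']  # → {'a': 92, 'y': 31, 'c': 49}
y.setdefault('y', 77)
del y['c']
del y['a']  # {'y': 31}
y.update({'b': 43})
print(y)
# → {'y': 31, 'b': 43}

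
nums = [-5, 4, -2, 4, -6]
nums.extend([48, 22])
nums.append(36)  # [-5, 4, -2, 4, -6, 48, 22, 36]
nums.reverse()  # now [36, 22, 48, -6, 4, -2, 4, -5]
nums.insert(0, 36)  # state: [36, 36, 22, 48, -6, 4, -2, 4, -5]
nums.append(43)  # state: [36, 36, 22, 48, -6, 4, -2, 4, -5, 43]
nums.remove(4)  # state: [36, 36, 22, 48, -6, -2, 4, -5, 43]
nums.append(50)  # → [36, 36, 22, 48, -6, -2, 4, -5, 43, 50]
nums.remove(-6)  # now [36, 36, 22, 48, -2, 4, -5, 43, 50]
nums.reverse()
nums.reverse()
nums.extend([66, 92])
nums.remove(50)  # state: [36, 36, 22, 48, -2, 4, -5, 43, 66, 92]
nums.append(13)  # [36, 36, 22, 48, -2, 4, -5, 43, 66, 92, 13]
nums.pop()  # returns 13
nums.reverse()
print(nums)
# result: [92, 66, 43, -5, 4, -2, 48, 22, 36, 36]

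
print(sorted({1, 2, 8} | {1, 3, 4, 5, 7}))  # [1, 2, 3, 4, 5, 7, 8]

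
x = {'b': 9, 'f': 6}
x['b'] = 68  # {'b': 68, 'f': 6}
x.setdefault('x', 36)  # 36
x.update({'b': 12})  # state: {'b': 12, 'f': 6, 'x': 36}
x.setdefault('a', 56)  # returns 56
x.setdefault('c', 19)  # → 19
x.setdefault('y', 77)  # 77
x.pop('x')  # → 36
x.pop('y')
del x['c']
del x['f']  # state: {'b': 12, 'a': 56}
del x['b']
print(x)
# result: {'a': 56}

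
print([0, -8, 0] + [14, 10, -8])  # [0, -8, 0, 14, 10, -8]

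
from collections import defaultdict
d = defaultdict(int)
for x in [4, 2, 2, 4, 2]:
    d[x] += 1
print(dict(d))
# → {4: 2, 2: 3}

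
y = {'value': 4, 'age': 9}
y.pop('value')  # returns 4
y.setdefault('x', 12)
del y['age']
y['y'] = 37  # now {'x': 12, 'y': 37}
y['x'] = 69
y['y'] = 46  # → {'x': 69, 'y': 46}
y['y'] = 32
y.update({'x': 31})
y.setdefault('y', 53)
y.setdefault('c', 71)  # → 71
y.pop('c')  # 71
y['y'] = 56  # {'x': 31, 'y': 56}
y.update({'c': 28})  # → {'x': 31, 'y': 56, 'c': 28}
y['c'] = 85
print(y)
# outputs {'x': 31, 'y': 56, 'c': 85}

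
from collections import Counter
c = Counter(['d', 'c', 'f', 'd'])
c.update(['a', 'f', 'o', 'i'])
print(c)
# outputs Counter({'d': 2, 'f': 2, 'c': 1, 'a': 1, 'o': 1, 'i': 1})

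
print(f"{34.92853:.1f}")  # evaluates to 34.9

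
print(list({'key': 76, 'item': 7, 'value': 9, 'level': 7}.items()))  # [('key', 76), ('item', 7), ('value', 9), ('level', 7)]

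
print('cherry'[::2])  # cer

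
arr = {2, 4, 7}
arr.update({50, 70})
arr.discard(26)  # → {2, 4, 7, 50, 70}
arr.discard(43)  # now {2, 4, 7, 50, 70}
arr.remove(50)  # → {2, 4, 7, 70}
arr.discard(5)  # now {2, 4, 7, 70}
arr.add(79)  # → {2, 4, 7, 70, 79}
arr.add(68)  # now {2, 4, 7, 68, 70, 79}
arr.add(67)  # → {2, 4, 7, 67, 68, 70, 79}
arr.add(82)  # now {2, 4, 7, 67, 68, 70, 79, 82}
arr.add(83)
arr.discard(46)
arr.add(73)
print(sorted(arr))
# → [2, 4, 7, 67, 68, 70, 73, 79, 82, 83]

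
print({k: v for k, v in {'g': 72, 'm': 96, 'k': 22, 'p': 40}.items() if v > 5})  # {'g': 72, 'm': 96, 'k': 22, 'p': 40}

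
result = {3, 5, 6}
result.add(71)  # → {3, 5, 6, 71}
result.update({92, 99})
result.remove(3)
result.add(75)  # {5, 6, 71, 75, 92, 99}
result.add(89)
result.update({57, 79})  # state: {5, 6, 57, 71, 75, 79, 89, 92, 99}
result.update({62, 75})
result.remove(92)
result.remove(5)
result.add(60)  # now {6, 57, 60, 62, 71, 75, 79, 89, 99}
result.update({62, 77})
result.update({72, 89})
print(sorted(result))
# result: [6, 57, 60, 62, 71, 72, 75, 77, 79, 89, 99]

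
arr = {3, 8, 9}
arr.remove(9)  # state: {3, 8}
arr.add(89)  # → {3, 8, 89}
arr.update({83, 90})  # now {3, 8, 83, 89, 90}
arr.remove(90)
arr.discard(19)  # {3, 8, 83, 89}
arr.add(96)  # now {3, 8, 83, 89, 96}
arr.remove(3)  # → {8, 83, 89, 96}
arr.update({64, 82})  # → {8, 64, 82, 83, 89, 96}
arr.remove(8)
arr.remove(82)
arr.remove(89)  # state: {64, 83, 96}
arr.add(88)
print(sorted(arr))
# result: [64, 83, 88, 96]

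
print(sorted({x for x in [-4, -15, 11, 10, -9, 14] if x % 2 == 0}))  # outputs [-4, 10, 14]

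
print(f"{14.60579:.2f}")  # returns 14.61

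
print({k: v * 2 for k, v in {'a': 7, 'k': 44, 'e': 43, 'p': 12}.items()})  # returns {'a': 14, 'k': 88, 'e': 86, 'p': 24}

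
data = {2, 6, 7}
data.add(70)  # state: {2, 6, 7, 70}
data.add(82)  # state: {2, 6, 7, 70, 82}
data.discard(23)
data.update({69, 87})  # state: {2, 6, 7, 69, 70, 82, 87}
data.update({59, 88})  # {2, 6, 7, 59, 69, 70, 82, 87, 88}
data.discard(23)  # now {2, 6, 7, 59, 69, 70, 82, 87, 88}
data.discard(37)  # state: {2, 6, 7, 59, 69, 70, 82, 87, 88}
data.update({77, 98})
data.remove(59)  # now {2, 6, 7, 69, 70, 77, 82, 87, 88, 98}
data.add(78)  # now {2, 6, 7, 69, 70, 77, 78, 82, 87, 88, 98}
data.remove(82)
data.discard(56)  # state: {2, 6, 7, 69, 70, 77, 78, 87, 88, 98}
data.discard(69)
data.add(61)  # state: {2, 6, 7, 61, 70, 77, 78, 87, 88, 98}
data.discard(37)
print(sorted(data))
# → [2, 6, 7, 61, 70, 77, 78, 87, 88, 98]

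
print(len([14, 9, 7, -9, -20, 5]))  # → 6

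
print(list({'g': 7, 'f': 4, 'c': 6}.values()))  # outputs [7, 4, 6]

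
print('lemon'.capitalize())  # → Lemon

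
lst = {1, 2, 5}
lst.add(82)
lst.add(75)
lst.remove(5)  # {1, 2, 75, 82}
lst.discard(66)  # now {1, 2, 75, 82}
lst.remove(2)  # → {1, 75, 82}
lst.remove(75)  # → {1, 82}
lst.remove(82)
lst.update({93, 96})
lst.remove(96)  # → {1, 93}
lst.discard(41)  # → {1, 93}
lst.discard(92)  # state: {1, 93}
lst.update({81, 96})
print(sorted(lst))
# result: [1, 81, 93, 96]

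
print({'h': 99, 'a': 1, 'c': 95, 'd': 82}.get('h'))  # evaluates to 99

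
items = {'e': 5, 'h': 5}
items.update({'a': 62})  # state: {'e': 5, 'h': 5, 'a': 62}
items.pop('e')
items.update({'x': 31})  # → {'h': 5, 'a': 62, 'x': 31}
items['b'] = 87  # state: {'h': 5, 'a': 62, 'x': 31, 'b': 87}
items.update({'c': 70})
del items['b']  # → {'h': 5, 'a': 62, 'x': 31, 'c': 70}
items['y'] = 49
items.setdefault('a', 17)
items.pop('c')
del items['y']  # {'h': 5, 'a': 62, 'x': 31}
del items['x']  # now {'h': 5, 'a': 62}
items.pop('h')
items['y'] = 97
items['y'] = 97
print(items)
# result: {'a': 62, 'y': 97}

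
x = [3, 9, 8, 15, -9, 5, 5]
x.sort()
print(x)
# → [-9, 3, 5, 5, 8, 9, 15]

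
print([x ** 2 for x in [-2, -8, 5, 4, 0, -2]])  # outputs [4, 64, 25, 16, 0, 4]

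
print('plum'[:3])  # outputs plu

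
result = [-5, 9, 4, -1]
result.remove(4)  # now [-5, 9, -1]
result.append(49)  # [-5, 9, -1, 49]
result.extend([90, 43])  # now [-5, 9, -1, 49, 90, 43]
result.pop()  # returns 43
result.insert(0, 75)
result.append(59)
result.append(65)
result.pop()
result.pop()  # 59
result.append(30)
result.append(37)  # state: [75, -5, 9, -1, 49, 90, 30, 37]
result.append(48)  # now [75, -5, 9, -1, 49, 90, 30, 37, 48]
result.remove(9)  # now [75, -5, -1, 49, 90, 30, 37, 48]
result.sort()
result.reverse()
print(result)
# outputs [90, 75, 49, 48, 37, 30, -1, -5]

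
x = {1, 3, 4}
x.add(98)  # {1, 3, 4, 98}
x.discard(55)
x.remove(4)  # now {1, 3, 98}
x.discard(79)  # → {1, 3, 98}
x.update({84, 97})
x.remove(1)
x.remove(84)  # {3, 97, 98}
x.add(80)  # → {3, 80, 97, 98}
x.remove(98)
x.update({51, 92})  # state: {3, 51, 80, 92, 97}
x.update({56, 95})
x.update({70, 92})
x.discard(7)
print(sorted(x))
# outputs [3, 51, 56, 70, 80, 92, 95, 97]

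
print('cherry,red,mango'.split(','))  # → ['cherry', 'red', 'mango']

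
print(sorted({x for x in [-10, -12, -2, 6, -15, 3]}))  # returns [-15, -12, -10, -2, 3, 6]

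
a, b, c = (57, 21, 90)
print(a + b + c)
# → 168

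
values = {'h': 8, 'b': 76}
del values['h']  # {'b': 76}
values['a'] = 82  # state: {'b': 76, 'a': 82}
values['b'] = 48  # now {'b': 48, 'a': 82}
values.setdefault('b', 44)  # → 48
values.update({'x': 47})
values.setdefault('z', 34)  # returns 34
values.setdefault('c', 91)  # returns 91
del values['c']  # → {'b': 48, 'a': 82, 'x': 47, 'z': 34}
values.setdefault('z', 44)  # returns 34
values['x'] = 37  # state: {'b': 48, 'a': 82, 'x': 37, 'z': 34}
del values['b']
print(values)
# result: {'a': 82, 'x': 37, 'z': 34}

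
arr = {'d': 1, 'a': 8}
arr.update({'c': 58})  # {'d': 1, 'a': 8, 'c': 58}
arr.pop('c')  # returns 58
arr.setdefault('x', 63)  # 63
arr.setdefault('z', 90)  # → 90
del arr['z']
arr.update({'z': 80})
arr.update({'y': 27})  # {'d': 1, 'a': 8, 'x': 63, 'z': 80, 'y': 27}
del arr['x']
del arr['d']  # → {'a': 8, 'z': 80, 'y': 27}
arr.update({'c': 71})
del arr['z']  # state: {'a': 8, 'y': 27, 'c': 71}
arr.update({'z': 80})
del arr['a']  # {'y': 27, 'c': 71, 'z': 80}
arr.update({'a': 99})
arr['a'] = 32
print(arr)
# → {'y': 27, 'c': 71, 'z': 80, 'a': 32}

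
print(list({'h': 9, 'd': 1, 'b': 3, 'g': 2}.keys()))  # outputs ['h', 'd', 'b', 'g']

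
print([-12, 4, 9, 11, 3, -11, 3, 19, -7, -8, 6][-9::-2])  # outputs [9, -12]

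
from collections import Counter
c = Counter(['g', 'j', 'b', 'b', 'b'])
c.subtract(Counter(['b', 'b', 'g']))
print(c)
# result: Counter({'j': 1, 'b': 1, 'g': 0})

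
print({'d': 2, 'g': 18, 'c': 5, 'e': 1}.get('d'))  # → 2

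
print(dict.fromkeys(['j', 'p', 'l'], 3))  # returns {'j': 3, 'p': 3, 'l': 3}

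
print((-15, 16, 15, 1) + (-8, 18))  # (-15, 16, 15, 1, -8, 18)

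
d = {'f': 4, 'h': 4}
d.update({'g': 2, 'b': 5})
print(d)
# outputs {'f': 4, 'h': 4, 'g': 2, 'b': 5}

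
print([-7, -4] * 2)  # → [-7, -4, -7, -4]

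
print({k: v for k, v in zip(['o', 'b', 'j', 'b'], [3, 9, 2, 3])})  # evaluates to {'o': 3, 'b': 3, 'j': 2}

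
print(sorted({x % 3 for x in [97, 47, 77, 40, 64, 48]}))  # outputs [0, 1, 2]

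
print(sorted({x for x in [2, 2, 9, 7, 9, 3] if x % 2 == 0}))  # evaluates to [2]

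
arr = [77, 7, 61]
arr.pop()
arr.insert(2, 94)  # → [77, 7, 94]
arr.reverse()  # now [94, 7, 77]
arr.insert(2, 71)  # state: [94, 7, 71, 77]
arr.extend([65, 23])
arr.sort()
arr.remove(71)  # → [7, 23, 65, 77, 94]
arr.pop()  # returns 94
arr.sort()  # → [7, 23, 65, 77]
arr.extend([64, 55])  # [7, 23, 65, 77, 64, 55]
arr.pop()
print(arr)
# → [7, 23, 65, 77, 64]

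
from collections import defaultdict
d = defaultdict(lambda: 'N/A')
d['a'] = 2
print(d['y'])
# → N/A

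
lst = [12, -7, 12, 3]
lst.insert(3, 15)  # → [12, -7, 12, 15, 3]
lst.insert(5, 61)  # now [12, -7, 12, 15, 3, 61]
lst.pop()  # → 61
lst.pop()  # 3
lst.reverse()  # [15, 12, -7, 12]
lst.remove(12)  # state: [15, -7, 12]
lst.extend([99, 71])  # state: [15, -7, 12, 99, 71]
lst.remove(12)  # [15, -7, 99, 71]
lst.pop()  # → 71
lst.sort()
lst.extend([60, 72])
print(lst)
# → [-7, 15, 99, 60, 72]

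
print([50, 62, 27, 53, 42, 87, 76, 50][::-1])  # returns [50, 76, 87, 42, 53, 27, 62, 50]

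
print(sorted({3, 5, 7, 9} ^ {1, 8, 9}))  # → [1, 3, 5, 7, 8]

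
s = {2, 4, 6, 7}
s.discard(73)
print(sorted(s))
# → [2, 4, 6, 7]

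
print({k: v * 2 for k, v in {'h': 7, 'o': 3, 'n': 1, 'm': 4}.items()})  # {'h': 14, 'o': 6, 'n': 2, 'm': 8}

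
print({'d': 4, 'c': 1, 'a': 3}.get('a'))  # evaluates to 3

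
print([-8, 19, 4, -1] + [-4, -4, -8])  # [-8, 19, 4, -1, -4, -4, -8]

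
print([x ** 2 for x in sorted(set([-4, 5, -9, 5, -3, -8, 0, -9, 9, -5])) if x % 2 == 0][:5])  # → [64, 16, 0]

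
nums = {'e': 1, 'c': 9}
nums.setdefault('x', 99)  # 99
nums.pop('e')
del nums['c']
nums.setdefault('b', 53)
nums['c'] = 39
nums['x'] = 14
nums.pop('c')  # 39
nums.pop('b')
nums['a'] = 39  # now {'x': 14, 'a': 39}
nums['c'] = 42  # {'x': 14, 'a': 39, 'c': 42}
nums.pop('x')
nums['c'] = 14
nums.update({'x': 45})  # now {'a': 39, 'c': 14, 'x': 45}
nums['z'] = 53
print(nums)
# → {'a': 39, 'c': 14, 'x': 45, 'z': 53}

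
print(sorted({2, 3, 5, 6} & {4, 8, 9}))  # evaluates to []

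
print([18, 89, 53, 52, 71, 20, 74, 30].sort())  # None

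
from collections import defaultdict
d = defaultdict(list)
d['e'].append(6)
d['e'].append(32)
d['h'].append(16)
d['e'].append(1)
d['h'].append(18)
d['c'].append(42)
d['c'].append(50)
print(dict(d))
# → {'e': [6, 32, 1], 'h': [16, 18], 'c': [42, 50]}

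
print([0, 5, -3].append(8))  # None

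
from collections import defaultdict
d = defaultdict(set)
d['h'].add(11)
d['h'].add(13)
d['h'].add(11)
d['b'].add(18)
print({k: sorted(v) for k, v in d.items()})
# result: {'h': [11, 13], 'b': [18]}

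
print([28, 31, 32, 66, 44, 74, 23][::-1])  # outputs [23, 74, 44, 66, 32, 31, 28]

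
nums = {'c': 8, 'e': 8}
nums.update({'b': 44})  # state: {'c': 8, 'e': 8, 'b': 44}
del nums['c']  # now {'e': 8, 'b': 44}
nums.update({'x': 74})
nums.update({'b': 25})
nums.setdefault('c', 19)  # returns 19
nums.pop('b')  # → 25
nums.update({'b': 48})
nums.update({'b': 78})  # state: {'e': 8, 'x': 74, 'c': 19, 'b': 78}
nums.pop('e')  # 8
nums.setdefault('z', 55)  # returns 55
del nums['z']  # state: {'x': 74, 'c': 19, 'b': 78}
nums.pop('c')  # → 19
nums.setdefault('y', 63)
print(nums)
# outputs {'x': 74, 'b': 78, 'y': 63}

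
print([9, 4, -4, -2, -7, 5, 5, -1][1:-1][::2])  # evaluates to [4, -2, 5]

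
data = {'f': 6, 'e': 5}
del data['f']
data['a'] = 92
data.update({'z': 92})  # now {'e': 5, 'a': 92, 'z': 92}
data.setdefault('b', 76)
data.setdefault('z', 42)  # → 92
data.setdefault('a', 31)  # 92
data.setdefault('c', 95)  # 95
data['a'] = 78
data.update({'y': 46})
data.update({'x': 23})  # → {'e': 5, 'a': 78, 'z': 92, 'b': 76, 'c': 95, 'y': 46, 'x': 23}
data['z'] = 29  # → {'e': 5, 'a': 78, 'z': 29, 'b': 76, 'c': 95, 'y': 46, 'x': 23}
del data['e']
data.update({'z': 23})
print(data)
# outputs {'a': 78, 'z': 23, 'b': 76, 'c': 95, 'y': 46, 'x': 23}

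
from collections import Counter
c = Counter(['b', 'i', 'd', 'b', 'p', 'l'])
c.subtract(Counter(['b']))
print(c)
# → Counter({'b': 1, 'i': 1, 'd': 1, 'p': 1, 'l': 1})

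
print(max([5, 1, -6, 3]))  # 5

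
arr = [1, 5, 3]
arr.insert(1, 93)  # [1, 93, 5, 3]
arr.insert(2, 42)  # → [1, 93, 42, 5, 3]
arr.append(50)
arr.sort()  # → [1, 3, 5, 42, 50, 93]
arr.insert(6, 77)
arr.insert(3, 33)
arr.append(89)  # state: [1, 3, 5, 33, 42, 50, 93, 77, 89]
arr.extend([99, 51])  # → [1, 3, 5, 33, 42, 50, 93, 77, 89, 99, 51]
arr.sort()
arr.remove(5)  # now [1, 3, 33, 42, 50, 51, 77, 89, 93, 99]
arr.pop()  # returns 99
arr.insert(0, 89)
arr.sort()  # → [1, 3, 33, 42, 50, 51, 77, 89, 89, 93]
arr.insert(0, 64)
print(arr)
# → [64, 1, 3, 33, 42, 50, 51, 77, 89, 89, 93]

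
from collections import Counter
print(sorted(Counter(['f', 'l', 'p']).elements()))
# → ['f', 'l', 'p']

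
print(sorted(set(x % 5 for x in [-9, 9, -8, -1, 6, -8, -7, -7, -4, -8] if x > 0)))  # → [1, 4]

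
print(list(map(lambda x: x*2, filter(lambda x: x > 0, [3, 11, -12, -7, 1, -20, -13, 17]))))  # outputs [6, 22, 2, 34]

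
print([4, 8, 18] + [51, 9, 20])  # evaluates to [4, 8, 18, 51, 9, 20]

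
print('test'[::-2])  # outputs te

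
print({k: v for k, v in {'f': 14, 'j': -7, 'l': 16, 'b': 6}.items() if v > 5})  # {'f': 14, 'l': 16, 'b': 6}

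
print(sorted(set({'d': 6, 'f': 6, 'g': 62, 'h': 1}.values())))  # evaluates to [1, 6, 62]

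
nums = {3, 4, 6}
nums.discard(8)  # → {3, 4, 6}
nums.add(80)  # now {3, 4, 6, 80}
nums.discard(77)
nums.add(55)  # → {3, 4, 6, 55, 80}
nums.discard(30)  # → {3, 4, 6, 55, 80}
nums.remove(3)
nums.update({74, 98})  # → {4, 6, 55, 74, 80, 98}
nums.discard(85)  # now {4, 6, 55, 74, 80, 98}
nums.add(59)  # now {4, 6, 55, 59, 74, 80, 98}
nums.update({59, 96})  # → {4, 6, 55, 59, 74, 80, 96, 98}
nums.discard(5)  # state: {4, 6, 55, 59, 74, 80, 96, 98}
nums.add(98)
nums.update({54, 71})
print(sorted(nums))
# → [4, 6, 54, 55, 59, 71, 74, 80, 96, 98]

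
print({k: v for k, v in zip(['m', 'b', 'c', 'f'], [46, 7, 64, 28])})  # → {'m': 46, 'b': 7, 'c': 64, 'f': 28}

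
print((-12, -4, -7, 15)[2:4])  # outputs (-7, 15)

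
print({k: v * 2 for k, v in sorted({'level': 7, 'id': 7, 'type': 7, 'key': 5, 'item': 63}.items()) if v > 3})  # {'id': 14, 'item': 126, 'key': 10, 'level': 14, 'type': 14}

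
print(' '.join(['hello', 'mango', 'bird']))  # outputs hello mango bird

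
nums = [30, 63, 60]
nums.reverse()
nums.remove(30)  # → [60, 63]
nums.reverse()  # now [63, 60]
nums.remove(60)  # [63]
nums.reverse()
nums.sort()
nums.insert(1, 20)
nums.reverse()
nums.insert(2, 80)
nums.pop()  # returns 80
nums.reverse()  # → [63, 20]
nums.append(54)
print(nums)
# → [63, 20, 54]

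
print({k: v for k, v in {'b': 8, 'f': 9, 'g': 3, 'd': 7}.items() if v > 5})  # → {'b': 8, 'f': 9, 'd': 7}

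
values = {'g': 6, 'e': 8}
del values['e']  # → {'g': 6}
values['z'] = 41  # {'g': 6, 'z': 41}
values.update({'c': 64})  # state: {'g': 6, 'z': 41, 'c': 64}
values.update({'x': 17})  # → {'g': 6, 'z': 41, 'c': 64, 'x': 17}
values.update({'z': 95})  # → {'g': 6, 'z': 95, 'c': 64, 'x': 17}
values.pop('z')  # 95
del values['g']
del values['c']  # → {'x': 17}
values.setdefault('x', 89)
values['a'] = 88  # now {'x': 17, 'a': 88}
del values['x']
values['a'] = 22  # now {'a': 22}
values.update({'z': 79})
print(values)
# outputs {'a': 22, 'z': 79}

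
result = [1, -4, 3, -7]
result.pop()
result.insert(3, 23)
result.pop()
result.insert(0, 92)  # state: [92, 1, -4, 3]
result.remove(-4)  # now [92, 1, 3]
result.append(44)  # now [92, 1, 3, 44]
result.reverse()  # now [44, 3, 1, 92]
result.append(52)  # [44, 3, 1, 92, 52]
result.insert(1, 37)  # [44, 37, 3, 1, 92, 52]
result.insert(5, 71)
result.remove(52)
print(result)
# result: [44, 37, 3, 1, 92, 71]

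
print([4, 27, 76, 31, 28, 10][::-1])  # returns [10, 28, 31, 76, 27, 4]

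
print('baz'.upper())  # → BAZ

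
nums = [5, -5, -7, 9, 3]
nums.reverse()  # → [3, 9, -7, -5, 5]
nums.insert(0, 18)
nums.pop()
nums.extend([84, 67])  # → [18, 3, 9, -7, -5, 84, 67]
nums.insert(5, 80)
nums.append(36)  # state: [18, 3, 9, -7, -5, 80, 84, 67, 36]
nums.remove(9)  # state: [18, 3, -7, -5, 80, 84, 67, 36]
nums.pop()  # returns 36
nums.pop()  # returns 67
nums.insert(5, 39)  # [18, 3, -7, -5, 80, 39, 84]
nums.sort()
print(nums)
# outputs [-7, -5, 3, 18, 39, 80, 84]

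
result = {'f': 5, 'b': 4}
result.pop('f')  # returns 5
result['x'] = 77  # {'b': 4, 'x': 77}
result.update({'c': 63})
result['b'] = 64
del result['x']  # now {'b': 64, 'c': 63}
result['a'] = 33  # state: {'b': 64, 'c': 63, 'a': 33}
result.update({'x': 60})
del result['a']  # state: {'b': 64, 'c': 63, 'x': 60}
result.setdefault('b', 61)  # 64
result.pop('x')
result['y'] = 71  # {'b': 64, 'c': 63, 'y': 71}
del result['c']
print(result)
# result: {'b': 64, 'y': 71}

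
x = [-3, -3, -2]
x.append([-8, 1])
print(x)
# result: [-3, -3, -2, [-8, 1]]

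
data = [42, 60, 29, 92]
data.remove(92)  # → [42, 60, 29]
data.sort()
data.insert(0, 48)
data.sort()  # [29, 42, 48, 60]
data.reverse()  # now [60, 48, 42, 29]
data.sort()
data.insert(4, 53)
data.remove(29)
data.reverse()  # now [53, 60, 48, 42]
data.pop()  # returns 42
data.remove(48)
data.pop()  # 60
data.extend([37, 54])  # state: [53, 37, 54]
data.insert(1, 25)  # [53, 25, 37, 54]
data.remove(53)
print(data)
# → [25, 37, 54]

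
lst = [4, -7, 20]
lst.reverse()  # [20, -7, 4]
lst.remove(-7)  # [20, 4]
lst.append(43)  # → [20, 4, 43]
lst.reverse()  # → [43, 4, 20]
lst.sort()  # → [4, 20, 43]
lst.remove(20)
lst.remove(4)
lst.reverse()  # [43]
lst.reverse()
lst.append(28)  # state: [43, 28]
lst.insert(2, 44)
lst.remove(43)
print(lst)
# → [28, 44]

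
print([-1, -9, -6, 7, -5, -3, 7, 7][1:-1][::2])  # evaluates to [-9, 7, -3]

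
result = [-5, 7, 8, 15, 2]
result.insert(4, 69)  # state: [-5, 7, 8, 15, 69, 2]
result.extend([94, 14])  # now [-5, 7, 8, 15, 69, 2, 94, 14]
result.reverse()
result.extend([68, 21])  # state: [14, 94, 2, 69, 15, 8, 7, -5, 68, 21]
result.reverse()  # [21, 68, -5, 7, 8, 15, 69, 2, 94, 14]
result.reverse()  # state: [14, 94, 2, 69, 15, 8, 7, -5, 68, 21]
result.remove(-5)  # [14, 94, 2, 69, 15, 8, 7, 68, 21]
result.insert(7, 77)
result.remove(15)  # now [14, 94, 2, 69, 8, 7, 77, 68, 21]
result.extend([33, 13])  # [14, 94, 2, 69, 8, 7, 77, 68, 21, 33, 13]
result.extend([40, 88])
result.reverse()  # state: [88, 40, 13, 33, 21, 68, 77, 7, 8, 69, 2, 94, 14]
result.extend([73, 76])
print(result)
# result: [88, 40, 13, 33, 21, 68, 77, 7, 8, 69, 2, 94, 14, 73, 76]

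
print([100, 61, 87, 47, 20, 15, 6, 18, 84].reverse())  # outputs None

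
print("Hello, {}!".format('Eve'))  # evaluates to Hello, Eve!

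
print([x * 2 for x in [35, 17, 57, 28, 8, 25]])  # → [70, 34, 114, 56, 16, 50]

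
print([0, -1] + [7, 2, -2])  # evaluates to [0, -1, 7, 2, -2]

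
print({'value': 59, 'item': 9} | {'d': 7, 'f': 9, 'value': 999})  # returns {'value': 999, 'item': 9, 'd': 7, 'f': 9}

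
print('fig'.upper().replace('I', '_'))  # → F_G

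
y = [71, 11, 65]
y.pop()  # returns 65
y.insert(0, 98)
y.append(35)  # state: [98, 71, 11, 35]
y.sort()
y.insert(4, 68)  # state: [11, 35, 71, 98, 68]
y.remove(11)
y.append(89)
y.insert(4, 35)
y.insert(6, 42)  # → [35, 71, 98, 68, 35, 89, 42]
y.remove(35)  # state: [71, 98, 68, 35, 89, 42]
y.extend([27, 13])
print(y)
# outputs [71, 98, 68, 35, 89, 42, 27, 13]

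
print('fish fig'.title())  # Fish Fig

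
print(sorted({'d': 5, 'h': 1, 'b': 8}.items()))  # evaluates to [('b', 8), ('d', 5), ('h', 1)]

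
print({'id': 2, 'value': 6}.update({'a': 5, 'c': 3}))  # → None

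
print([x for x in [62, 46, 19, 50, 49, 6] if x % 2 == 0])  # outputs [62, 46, 50, 6]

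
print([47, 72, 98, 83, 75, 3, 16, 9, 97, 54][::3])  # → [47, 83, 16, 54]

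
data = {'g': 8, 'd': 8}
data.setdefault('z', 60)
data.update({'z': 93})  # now {'g': 8, 'd': 8, 'z': 93}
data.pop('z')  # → 93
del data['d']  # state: {'g': 8}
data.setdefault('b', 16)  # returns 16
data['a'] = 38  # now {'g': 8, 'b': 16, 'a': 38}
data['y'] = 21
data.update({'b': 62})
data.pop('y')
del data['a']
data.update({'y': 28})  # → {'g': 8, 'b': 62, 'y': 28}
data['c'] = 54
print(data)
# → {'g': 8, 'b': 62, 'y': 28, 'c': 54}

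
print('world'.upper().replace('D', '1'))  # WORL1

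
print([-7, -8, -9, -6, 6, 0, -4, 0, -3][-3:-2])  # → [-4]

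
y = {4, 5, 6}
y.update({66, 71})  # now {4, 5, 6, 66, 71}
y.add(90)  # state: {4, 5, 6, 66, 71, 90}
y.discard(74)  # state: {4, 5, 6, 66, 71, 90}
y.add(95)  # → {4, 5, 6, 66, 71, 90, 95}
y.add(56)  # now {4, 5, 6, 56, 66, 71, 90, 95}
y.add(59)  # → {4, 5, 6, 56, 59, 66, 71, 90, 95}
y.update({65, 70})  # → {4, 5, 6, 56, 59, 65, 66, 70, 71, 90, 95}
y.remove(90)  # {4, 5, 6, 56, 59, 65, 66, 70, 71, 95}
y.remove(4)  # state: {5, 6, 56, 59, 65, 66, 70, 71, 95}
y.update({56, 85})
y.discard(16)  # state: {5, 6, 56, 59, 65, 66, 70, 71, 85, 95}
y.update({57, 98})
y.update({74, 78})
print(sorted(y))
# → [5, 6, 56, 57, 59, 65, 66, 70, 71, 74, 78, 85, 95, 98]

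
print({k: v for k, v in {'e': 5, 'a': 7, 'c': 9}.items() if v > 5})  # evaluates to {'a': 7, 'c': 9}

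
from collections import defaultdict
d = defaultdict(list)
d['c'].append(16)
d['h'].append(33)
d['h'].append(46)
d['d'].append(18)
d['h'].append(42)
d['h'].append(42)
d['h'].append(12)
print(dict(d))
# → {'c': [16], 'h': [33, 46, 42, 42, 12], 'd': [18]}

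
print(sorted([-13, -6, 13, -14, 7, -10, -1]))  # [-14, -13, -10, -6, -1, 7, 13]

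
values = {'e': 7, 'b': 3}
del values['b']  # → {'e': 7}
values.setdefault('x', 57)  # 57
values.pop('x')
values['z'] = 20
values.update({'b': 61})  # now {'e': 7, 'z': 20, 'b': 61}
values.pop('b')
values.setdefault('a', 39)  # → 39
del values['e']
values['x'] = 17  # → {'z': 20, 'a': 39, 'x': 17}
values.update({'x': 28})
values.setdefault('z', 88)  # 20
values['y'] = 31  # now {'z': 20, 'a': 39, 'x': 28, 'y': 31}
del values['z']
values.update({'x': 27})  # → {'a': 39, 'x': 27, 'y': 31}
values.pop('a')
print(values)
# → {'x': 27, 'y': 31}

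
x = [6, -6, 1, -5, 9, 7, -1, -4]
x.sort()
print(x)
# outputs [-6, -5, -4, -1, 1, 6, 7, 9]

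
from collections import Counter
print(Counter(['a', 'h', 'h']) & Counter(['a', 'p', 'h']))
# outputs Counter({'a': 1, 'h': 1})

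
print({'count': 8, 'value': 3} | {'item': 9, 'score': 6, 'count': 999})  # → {'count': 999, 'value': 3, 'item': 9, 'score': 6}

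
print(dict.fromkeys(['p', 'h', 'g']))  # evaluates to {'p': None, 'h': None, 'g': None}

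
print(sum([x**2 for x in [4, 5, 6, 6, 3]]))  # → 122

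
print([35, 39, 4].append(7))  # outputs None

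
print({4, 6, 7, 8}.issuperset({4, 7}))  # True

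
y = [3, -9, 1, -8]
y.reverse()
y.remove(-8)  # [1, -9, 3]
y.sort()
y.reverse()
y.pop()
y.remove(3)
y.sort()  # [1]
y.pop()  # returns 1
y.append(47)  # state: [47]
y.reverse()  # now [47]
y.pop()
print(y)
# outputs []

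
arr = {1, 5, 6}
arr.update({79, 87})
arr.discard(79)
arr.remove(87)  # {1, 5, 6}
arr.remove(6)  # {1, 5}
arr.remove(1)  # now {5}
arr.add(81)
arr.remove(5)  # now {81}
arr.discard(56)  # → {81}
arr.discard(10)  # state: {81}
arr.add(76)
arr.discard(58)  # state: {76, 81}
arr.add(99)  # {76, 81, 99}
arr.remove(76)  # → {81, 99}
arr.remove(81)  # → {99}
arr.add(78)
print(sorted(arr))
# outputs [78, 99]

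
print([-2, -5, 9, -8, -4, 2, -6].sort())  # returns None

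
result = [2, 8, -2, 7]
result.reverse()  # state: [7, -2, 8, 2]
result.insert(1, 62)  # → [7, 62, -2, 8, 2]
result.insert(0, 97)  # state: [97, 7, 62, -2, 8, 2]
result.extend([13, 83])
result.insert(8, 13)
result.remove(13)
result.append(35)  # [97, 7, 62, -2, 8, 2, 83, 13, 35]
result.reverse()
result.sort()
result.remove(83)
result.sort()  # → [-2, 2, 7, 8, 13, 35, 62, 97]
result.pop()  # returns 97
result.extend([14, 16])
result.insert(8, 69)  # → [-2, 2, 7, 8, 13, 35, 62, 14, 69, 16]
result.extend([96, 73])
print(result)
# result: [-2, 2, 7, 8, 13, 35, 62, 14, 69, 16, 96, 73]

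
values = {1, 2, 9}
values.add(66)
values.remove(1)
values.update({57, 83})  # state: {2, 9, 57, 66, 83}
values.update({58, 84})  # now {2, 9, 57, 58, 66, 83, 84}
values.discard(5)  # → {2, 9, 57, 58, 66, 83, 84}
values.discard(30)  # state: {2, 9, 57, 58, 66, 83, 84}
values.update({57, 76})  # {2, 9, 57, 58, 66, 76, 83, 84}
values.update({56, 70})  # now {2, 9, 56, 57, 58, 66, 70, 76, 83, 84}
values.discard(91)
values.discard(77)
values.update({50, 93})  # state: {2, 9, 50, 56, 57, 58, 66, 70, 76, 83, 84, 93}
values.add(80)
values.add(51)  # {2, 9, 50, 51, 56, 57, 58, 66, 70, 76, 80, 83, 84, 93}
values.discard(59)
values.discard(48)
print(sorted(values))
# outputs [2, 9, 50, 51, 56, 57, 58, 66, 70, 76, 80, 83, 84, 93]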